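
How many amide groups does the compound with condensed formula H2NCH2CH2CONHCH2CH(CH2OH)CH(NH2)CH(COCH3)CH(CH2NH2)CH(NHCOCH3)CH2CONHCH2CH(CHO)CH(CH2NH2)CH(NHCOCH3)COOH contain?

4

–NH2 on an sp³ carbon with no adjacent C=O → amine.
–C(=O)–N– linkage → amide (the N is not an amine).
pendant –CH2OH on an sp³ backbone C → alcohol.
–NH2 on an sp³ carbon with no adjacent C=O → amine.
pendant –COCH3: carbonyl C bonded to two carbons → ketone.
pendant –CH2NH2: N on sp³ C, no adjacent C=O → amine.
pendant –NHC(=O)CH3: N bonded to a carbonyl → amide (not amine).
–C(=O)–N– linkage → amide (the N is not an amine).
pendant –CHO: carbonyl C bonded to C and H → aldehyde.
pendant –CH2NH2: N on sp³ C, no adjacent C=O → amine.
pendant –NHC(=O)CH3: N bonded to a carbonyl → amide (not amine).
–COOH: carbonyl C bonded to –OH and C → carboxylic acid (the –OH is not a separate alcohol).
Amide appears at: CH2CONHCH2, CH(NHCOCH3), CH2CONHCH2, CH(NHCOCH3) → 4.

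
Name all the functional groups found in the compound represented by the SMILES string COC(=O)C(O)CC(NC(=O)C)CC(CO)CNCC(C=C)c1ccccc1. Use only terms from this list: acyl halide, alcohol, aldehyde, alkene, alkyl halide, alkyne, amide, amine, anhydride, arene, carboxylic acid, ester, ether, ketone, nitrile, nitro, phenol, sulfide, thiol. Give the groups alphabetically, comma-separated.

CH3O–C(=O)–: carbonyl C bonded to C and to –OCH3 → ester (not ketone + ether).
–OH on an sp³ carbon → alcohol (secondary).
pendant –NHC(=O)CH3: N bonded to a carbonyl → amide (not amine).
pendant –CH2OH on an sp³ backbone C → alcohol.
C–N–C with sp³ carbons and no adjacent C=O → amine (secondary).
pendant –CH=CH2: C=C double bond → alkene.
–C6H5 phenyl ring → arene.

alcohol, alkene, amide, amine, arene, ester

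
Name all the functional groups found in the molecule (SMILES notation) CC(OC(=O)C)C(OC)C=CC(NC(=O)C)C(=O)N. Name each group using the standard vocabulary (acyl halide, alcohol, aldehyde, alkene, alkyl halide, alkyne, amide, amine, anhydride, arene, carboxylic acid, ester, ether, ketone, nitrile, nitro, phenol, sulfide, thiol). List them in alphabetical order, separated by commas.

Reading the structure from left to right:
  CH(OCOCH3): pendant –OC(=O)CH3: an acyloxy group → ester.
  CH(OCH3): pendant –OCH3: C–O–C with sp³ C, no adjacent C=O → ether.
  CH=CH: C=C double bond → alkene.
  CH(NHCOCH3): pendant –NHC(=O)CH3: N bonded to a carbonyl → amide (not amine).
  CONH2: –C(=O)NH2: carbonyl C bonded to C and to N → amide (the N is not a separate amine).

alkene, amide, ester, ether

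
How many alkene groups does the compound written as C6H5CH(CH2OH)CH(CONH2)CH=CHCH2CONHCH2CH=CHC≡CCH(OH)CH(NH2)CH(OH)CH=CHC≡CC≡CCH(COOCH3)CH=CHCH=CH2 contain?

5

C6H5– phenyl ring → arene.
pendant –CH2OH on an sp³ backbone C → alcohol.
pendant –CONH2: carbonyl C bonded to C and N → amide.
C=C double bond → alkene.
–C(=O)–N– linkage → amide (the N is not an amine).
C=C double bond → alkene.
C≡C triple bond → alkyne.
–OH on an sp³ carbon → alcohol (secondary).
–NH2 on an sp³ carbon with no adjacent C=O → amine.
–OH on an sp³ carbon → alcohol (secondary).
C=C double bond → alkene.
C≡C triple bond → alkyne.
C≡C triple bond → alkyne.
pendant –COOCH3: carbonyl C bonded to C and –OCH3 → ester.
C=C double bond → alkene.
C=C double bond → alkene.
Alkene appears at: CH=CH, CH=CH, CH=CH, CH=CH, CH=CH2 → 5.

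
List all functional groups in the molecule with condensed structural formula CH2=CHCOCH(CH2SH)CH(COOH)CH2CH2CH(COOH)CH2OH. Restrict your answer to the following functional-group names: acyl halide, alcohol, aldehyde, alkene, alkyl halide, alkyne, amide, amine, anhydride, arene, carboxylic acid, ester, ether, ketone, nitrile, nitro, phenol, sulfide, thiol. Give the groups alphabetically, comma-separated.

Reading the structure from left to right:
  CH2=CH: C=C double bond → alkene.
  CO: –C(=O)– with carbon on both sides → ketone.
  CH(CH2SH): pendant –CH2SH → thiol.
  CH(COOH): pendant –COOH: carbonyl C bonded to C and –OH → carboxylic acid.
  CH(COOH): pendant –COOH: carbonyl C bonded to C and –OH → carboxylic acid.
  CH2OH: –OH on an sp³ carbon → alcohol.

alcohol, alkene, carboxylic acid, ketone, thiol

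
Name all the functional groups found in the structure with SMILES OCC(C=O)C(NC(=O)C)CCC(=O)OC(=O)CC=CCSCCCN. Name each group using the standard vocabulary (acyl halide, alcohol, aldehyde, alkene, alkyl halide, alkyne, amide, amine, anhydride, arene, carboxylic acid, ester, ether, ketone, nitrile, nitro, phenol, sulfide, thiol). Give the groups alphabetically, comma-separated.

alcohol, aldehyde, alkene, amide, amine, anhydride, sulfide

Taking each segment in turn:
  HOCH2: HO– on an sp³ carbon → alcohol.
  CH(CHO): pendant –CHO: carbonyl C bonded to C and H → aldehyde.
  CH(NHCOCH3): pendant –NHC(=O)CH3: N bonded to a carbonyl → amide (not amine).
  CH2CO-O-COCH2: two acyl groups sharing one oxygen, –C(=O)–O–C(=O)– → anhydride.
  CH=CH: C=C double bond → alkene.
  CH2SCH2: C–S–C linkage → sulfide (thioether).
  CH2NH2: –NH2 on an sp³ carbon with no adjacent C=O → amine.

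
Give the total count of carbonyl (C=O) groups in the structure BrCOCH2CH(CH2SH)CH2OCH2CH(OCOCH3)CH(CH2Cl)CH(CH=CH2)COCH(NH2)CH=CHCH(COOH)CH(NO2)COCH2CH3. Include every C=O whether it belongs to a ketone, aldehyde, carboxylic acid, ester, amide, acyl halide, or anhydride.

5

BrCO: acyl halide, 1 C=O (running total 1).
CH(OCOCH3): ester, 1 C=O (running total 2).
CO: ketone, 1 C=O (running total 3).
CH(COOH): carboxylic acid, 1 C=O (running total 4).
CO: ketone, 1 C=O (running total 5).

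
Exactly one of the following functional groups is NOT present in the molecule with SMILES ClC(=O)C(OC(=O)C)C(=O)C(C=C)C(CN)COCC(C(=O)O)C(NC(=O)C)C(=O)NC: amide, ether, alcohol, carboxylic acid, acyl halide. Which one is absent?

acyl halide: present (ClCO — –C(=O)Cl: carbonyl C bonded to C and to a halogen → acyl halide (not alkyl halide)).
ether: present (CH2OCH2 — C–O–C with sp³ carbons on both sides and no adjacent C=O → ether).
carboxylic acid: present (CH(COOH) — pendant –COOH: carbonyl C bonded to C and –OH → carboxylic acid).
amide: present (CH(NHCOCH3) — pendant –NHC(=O)CH3: N bonded to a carbonyl → amide (not amine)).
alcohol: absent. In CH(COOH), the –OH sits on a carbonyl carbon, making it part of a carboxylic acid, not an alcohol.

alcohol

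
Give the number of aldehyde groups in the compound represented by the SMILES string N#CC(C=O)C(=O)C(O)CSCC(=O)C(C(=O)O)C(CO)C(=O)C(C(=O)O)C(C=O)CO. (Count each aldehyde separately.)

2

Working along the chain:
  N≡C: N≡C–: carbon triple-bonded to nitrogen → nitrile.
  CH(CHO): pendant –CHO: carbonyl C bonded to C and H → aldehyde.
  CO: –C(=O)– with carbon on both sides → ketone.
  CH(OH): –OH on an sp³ carbon → alcohol (secondary).
  CH2SCH2: C–S–C linkage → sulfide (thioether).
  CO: –C(=O)– with carbon on both sides → ketone.
  CH(COOH): pendant –COOH: carbonyl C bonded to C and –OH → carboxylic acid.
  CH(CH2OH): pendant –CH2OH on an sp³ backbone C → alcohol.
  CO: –C(=O)– with carbon on both sides → ketone.
  CH(COOH): pendant –COOH: carbonyl C bonded to C and –OH → carboxylic acid.
  CH(CHO): pendant –CHO: carbonyl C bonded to C and H → aldehyde.
  CH2OH: –OH on an sp³ carbon → alcohol.
Aldehyde appears at: CH(CHO), CH(CHO) → 2.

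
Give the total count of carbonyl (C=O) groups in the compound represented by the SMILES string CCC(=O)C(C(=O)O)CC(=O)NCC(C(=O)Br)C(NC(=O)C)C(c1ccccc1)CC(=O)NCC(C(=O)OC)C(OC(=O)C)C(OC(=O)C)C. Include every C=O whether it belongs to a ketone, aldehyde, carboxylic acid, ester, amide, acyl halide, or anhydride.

9

CO: ketone, 1 C=O (running total 1).
CH(COOH): carboxylic acid, 1 C=O (running total 2).
CH2CONHCH2: amide, 1 C=O (running total 3).
CH(COBr): acyl halide, 1 C=O (running total 4).
CH(NHCOCH3): amide, 1 C=O (running total 5).
CH2CONHCH2: amide, 1 C=O (running total 6).
CH(COOCH3): ester, 1 C=O (running total 7).
CH(OCOCH3): ester, 1 C=O (running total 8).
CH(OCOCH3): ester, 1 C=O (running total 9).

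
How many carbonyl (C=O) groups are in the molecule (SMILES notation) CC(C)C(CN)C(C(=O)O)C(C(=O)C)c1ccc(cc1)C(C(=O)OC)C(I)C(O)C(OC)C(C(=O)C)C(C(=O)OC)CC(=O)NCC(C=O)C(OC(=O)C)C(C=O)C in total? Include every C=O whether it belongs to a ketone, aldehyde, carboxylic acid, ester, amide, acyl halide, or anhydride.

CH(COOH): carboxylic acid, 1 C=O (running total 1).
CH(COCH3): ketone, 1 C=O (running total 2).
CH(COOCH3): ester, 1 C=O (running total 3).
CH(COCH3): ketone, 1 C=O (running total 4).
CH(COOCH3): ester, 1 C=O (running total 5).
CH2CONHCH2: amide, 1 C=O (running total 6).
CH(CHO): aldehyde, 1 C=O (running total 7).
CH(OCOCH3): ester, 1 C=O (running total 8).
CH(CHO): aldehyde, 1 C=O (running total 9).

9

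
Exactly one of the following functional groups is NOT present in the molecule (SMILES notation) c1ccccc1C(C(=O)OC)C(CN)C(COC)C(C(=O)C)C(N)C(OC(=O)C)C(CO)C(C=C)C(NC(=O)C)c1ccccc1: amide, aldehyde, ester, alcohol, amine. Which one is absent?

aldehyde

amine: present (CH(CH2NH2) — pendant –CH2NH2: N on sp³ C, no adjacent C=O → amine).
amide: present (CH(NHCOCH3) — pendant –NHC(=O)CH3: N bonded to a carbonyl → amide (not amine)).
ester: present (CH(COOCH3) — pendant –COOCH3: carbonyl C bonded to C and –OCH3 → ester).
alcohol: present (CH(CH2OH) — pendant –CH2OH on an sp³ backbone C → alcohol).
aldehyde: absent. In CH(COCH3), the carbonyl carbon is bonded to two carbons, so it is a ketone, not an aldehyde.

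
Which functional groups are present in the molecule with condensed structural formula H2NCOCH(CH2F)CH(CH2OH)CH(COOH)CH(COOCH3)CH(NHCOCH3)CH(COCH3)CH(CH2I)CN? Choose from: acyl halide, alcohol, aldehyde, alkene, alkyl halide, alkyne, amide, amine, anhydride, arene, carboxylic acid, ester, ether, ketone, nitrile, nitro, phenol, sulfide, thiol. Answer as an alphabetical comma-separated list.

alcohol, alkyl halide, amide, carboxylic acid, ester, ketone, nitrile

Taking each segment in turn:
  H2NCO: –C(=O)NH2: carbonyl C bonded to C and to N → amide (the N is not a separate amine).
  CH(CH2F): pendant –CH2X: halogen on sp³ carbon → alkyl halide.
  CH(CH2OH): pendant –CH2OH on an sp³ backbone C → alcohol.
  CH(COOH): pendant –COOH: carbonyl C bonded to C and –OH → carboxylic acid.
  CH(COOCH3): pendant –COOCH3: carbonyl C bonded to C and –OCH3 → ester.
  CH(NHCOCH3): pendant –NHC(=O)CH3: N bonded to a carbonyl → amide (not amine).
  CH(COCH3): pendant –COCH3: carbonyl C bonded to two carbons → ketone.
  CH(CH2I): pendant –CH2X: halogen on sp³ carbon → alkyl halide.
  CN: –C≡N: carbon triple-bonded to nitrogen → nitrile.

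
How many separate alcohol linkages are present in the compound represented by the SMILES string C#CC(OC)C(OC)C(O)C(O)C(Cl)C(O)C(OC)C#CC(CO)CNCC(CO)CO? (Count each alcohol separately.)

C≡C triple bond → alkyne.
pendant –OCH3: C–O–C with sp³ C, no adjacent C=O → ether.
pendant –OCH3: C–O–C with sp³ C, no adjacent C=O → ether.
–OH on an sp³ carbon → alcohol (secondary).
–OH on an sp³ carbon → alcohol (secondary).
halogen on an sp³ carbon → alkyl halide.
–OH on an sp³ carbon → alcohol (secondary).
pendant –OCH3: C–O–C with sp³ C, no adjacent C=O → ether.
C≡C triple bond → alkyne.
pendant –CH2OH on an sp³ backbone C → alcohol.
C–N–C with sp³ carbons and no adjacent C=O → amine (secondary).
pendant –CH2OH on an sp³ backbone C → alcohol.
–OH on an sp³ carbon → alcohol.
Alcohol appears at: CH(OH), CH(OH), CH(OH), CH(CH2OH), CH(CH2OH), CH2OH → 6.

6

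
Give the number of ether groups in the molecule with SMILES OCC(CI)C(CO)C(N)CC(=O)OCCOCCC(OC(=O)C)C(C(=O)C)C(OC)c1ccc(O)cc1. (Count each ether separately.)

Working along the chain:
  HOCH2: HO– on an sp³ carbon → alcohol.
  CH(CH2I): pendant –CH2X: halogen on sp³ carbon → alkyl halide.
  CH(CH2OH): pendant –CH2OH on an sp³ backbone C → alcohol.
  CH(NH2): –NH2 on an sp³ carbon with no adjacent C=O → amine.
  CH2COOCH2: –C(=O)–O–C with C on the carbonyl side → ester.
  CH2OCH2: C–O–C with sp³ carbons on both sides and no adjacent C=O → ether.
  CH(OCOCH3): pendant –OC(=O)CH3: an acyloxy group → ester.
  CH(COCH3): pendant –COCH3: carbonyl C bonded to two carbons → ketone.
  CH(OCH3): pendant –OCH3: C–O–C with sp³ C, no adjacent C=O → ether.
  C6H4OH: –OH attached directly to an aromatic ring → phenol (not alcohol); the ring itself is an arene.
Ether appears at: CH2OCH2, CH(OCH3) → 2.

2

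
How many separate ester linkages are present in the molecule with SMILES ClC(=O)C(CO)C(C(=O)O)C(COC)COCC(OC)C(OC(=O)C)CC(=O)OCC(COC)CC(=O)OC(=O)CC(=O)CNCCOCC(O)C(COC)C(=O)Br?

–C(=O)Cl: carbonyl C bonded to C and to a halogen → acyl halide (not alkyl halide).
pendant –CH2OH on an sp³ backbone C → alcohol.
pendant –COOH: carbonyl C bonded to C and –OH → carboxylic acid.
pendant –CH2OCH3: C–O–C linkage → ether.
C–O–C with sp³ carbons on both sides and no adjacent C=O → ether.
pendant –OCH3: C–O–C with sp³ C, no adjacent C=O → ether.
pendant –OC(=O)CH3: an acyloxy group → ester.
–C(=O)–O–C with C on the carbonyl side → ester.
pendant –CH2OCH3: C–O–C linkage → ether.
two acyl groups sharing one oxygen, –C(=O)–O–C(=O)– → anhydride.
–C(=O)– with carbon on both sides → ketone.
C–N–C with sp³ carbons and no adjacent C=O → amine (secondary).
C–O–C with sp³ carbons on both sides and no adjacent C=O → ether.
–OH on an sp³ carbon → alcohol (secondary).
pendant –CH2OCH3: C–O–C linkage → ether.
–C(=O)Br: carbonyl C bonded to C and to a halogen → acyl halide (not alkyl halide).
Ester appears at: CH(OCOCH3), CH2COOCH2 → 2.

2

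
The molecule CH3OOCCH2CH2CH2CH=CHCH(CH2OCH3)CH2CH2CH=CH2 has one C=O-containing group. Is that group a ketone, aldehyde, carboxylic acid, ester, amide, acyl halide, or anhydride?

ester

The carbonyl is in the CH3OOC segment: CH3O–C(=O)–: carbonyl C bonded to C and to –OCH3 → ester (not ketone + ether).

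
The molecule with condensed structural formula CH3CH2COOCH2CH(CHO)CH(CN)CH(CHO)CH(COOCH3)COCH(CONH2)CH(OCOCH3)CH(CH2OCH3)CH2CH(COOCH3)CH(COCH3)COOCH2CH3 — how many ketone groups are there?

Working along the chain:
  CH2COOCH2: –C(=O)–O–C with C on the carbonyl side → ester.
  CH(CHO): pendant –CHO: carbonyl C bonded to C and H → aldehyde.
  CH(CN): pendant –C≡N: nitrile.
  CH(CHO): pendant –CHO: carbonyl C bonded to C and H → aldehyde.
  CH(COOCH3): pendant –COOCH3: carbonyl C bonded to C and –OCH3 → ester.
  CO: –C(=O)– with carbon on both sides → ketone.
  CH(CONH2): pendant –CONH2: carbonyl C bonded to C and N → amide.
  CH(OCOCH3): pendant –OC(=O)CH3: an acyloxy group → ester.
  CH(CH2OCH3): pendant –CH2OCH3: C–O–C linkage → ether.
  CH(COOCH3): pendant –COOCH3: carbonyl C bonded to C and –OCH3 → ester.
  CH(COCH3): pendant –COCH3: carbonyl C bonded to two carbons → ketone.
  COOCH2CH3: –C(=O)OCH2CH3: carbonyl C bonded to C and to –OEt → ester.
Ketone appears at: CO, CH(COCH3) → 2.

2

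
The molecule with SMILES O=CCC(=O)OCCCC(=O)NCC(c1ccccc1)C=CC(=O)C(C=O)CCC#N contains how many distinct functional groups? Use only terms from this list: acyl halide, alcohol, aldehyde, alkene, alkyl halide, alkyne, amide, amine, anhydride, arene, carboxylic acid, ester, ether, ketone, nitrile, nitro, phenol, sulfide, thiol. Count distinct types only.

Reading the structure from left to right:
  OHC: terminal –CHO: carbonyl C bonded to H and C → aldehyde.
  CH2COOCH2: –C(=O)–O–C with C on the carbonyl side → ester.
  CH2CONHCH2: –C(=O)–N– linkage → amide (the N is not an amine).
  CH(C6H5): pendant –C6H5: benzene ring → arene.
  CH=CH: C=C double bond → alkene.
  CO: –C(=O)– with carbon on both sides → ketone.
  CH(CHO): pendant –CHO: carbonyl C bonded to C and H → aldehyde.
  CN: –C≡N: carbon triple-bonded to nitrogen → nitrile.
Distinct types present: aldehyde, alkene, amide, arene, ester, ketone, nitrile.

7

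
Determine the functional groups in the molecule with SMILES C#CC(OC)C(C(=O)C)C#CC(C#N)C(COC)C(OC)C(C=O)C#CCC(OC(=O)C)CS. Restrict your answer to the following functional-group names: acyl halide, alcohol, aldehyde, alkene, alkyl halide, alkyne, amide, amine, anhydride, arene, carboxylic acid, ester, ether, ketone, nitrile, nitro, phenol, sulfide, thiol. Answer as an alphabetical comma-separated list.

aldehyde, alkyne, ester, ether, ketone, nitrile, thiol

Reading the structure from left to right:
  HC≡C: C≡C triple bond → alkyne.
  CH(OCH3): pendant –OCH3: C–O–C with sp³ C, no adjacent C=O → ether.
  CH(COCH3): pendant –COCH3: carbonyl C bonded to two carbons → ketone.
  C≡C: C≡C triple bond → alkyne.
  CH(CN): pendant –C≡N: nitrile.
  CH(CH2OCH3): pendant –CH2OCH3: C–O–C linkage → ether.
  CH(OCH3): pendant –OCH3: C–O–C with sp³ C, no adjacent C=O → ether.
  CH(CHO): pendant –CHO: carbonyl C bonded to C and H → aldehyde.
  C≡C: C≡C triple bond → alkyne.
  CH(OCOCH3): pendant –OC(=O)CH3: an acyloxy group → ester.
  CH2SH: –SH on an sp³ carbon → thiol.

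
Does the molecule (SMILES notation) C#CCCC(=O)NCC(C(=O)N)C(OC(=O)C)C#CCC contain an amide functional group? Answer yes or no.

yes

C≡C triple bond → alkyne.
–C(=O)–N– linkage → amide (the N is not an amine).
pendant –CONH2: carbonyl C bonded to C and N → amide.
pendant –OC(=O)CH3: an acyloxy group → ester.
C≡C triple bond → alkyne.
The CH2CONHCH2 segment supplies the amide: –C(=O)–N– linkage → amide (the N is not an amine).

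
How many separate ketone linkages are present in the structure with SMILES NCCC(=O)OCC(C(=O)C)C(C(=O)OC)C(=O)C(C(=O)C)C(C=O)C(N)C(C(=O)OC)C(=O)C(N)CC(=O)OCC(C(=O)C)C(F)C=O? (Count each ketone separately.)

–NH2 on an sp³ carbon with no adjacent C=O → amine.
–C(=O)–O–C with C on the carbonyl side → ester.
pendant –COCH3: carbonyl C bonded to two carbons → ketone.
pendant –COOCH3: carbonyl C bonded to C and –OCH3 → ester.
–C(=O)– with carbon on both sides → ketone.
pendant –COCH3: carbonyl C bonded to two carbons → ketone.
pendant –CHO: carbonyl C bonded to C and H → aldehyde.
–NH2 on an sp³ carbon with no adjacent C=O → amine.
pendant –COOCH3: carbonyl C bonded to C and –OCH3 → ester.
–C(=O)– with carbon on both sides → ketone.
–NH2 on an sp³ carbon with no adjacent C=O → amine.
–C(=O)–O–C with C on the carbonyl side → ester.
pendant –COCH3: carbonyl C bonded to two carbons → ketone.
halogen on an sp³ carbon → alkyl halide.
terminal –CHO: carbonyl C bonded to H and C → aldehyde.
Ketone appears at: CH(COCH3), CO, CH(COCH3), CO, CH(COCH3) → 5.

5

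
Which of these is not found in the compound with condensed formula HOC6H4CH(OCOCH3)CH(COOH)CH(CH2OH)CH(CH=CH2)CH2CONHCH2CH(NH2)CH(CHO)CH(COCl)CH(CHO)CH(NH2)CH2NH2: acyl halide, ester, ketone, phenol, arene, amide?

acyl halide: present (CH(COCl) — pendant –C(=O)X: carbonyl C bonded to C and halogen → acyl halide).
arene: present (HOC6H4 — –OH attached directly to an aromatic ring → phenol (not alcohol); the ring itself is an arene).
amide: present (CH2CONHCH2 — –C(=O)–N– linkage → amide (the N is not an amine)).
phenol: present (HOC6H4 — –OH attached directly to an aromatic ring → phenol (not alcohol); the ring itself is an arene).
ester: present (CH(OCOCH3) — pendant –OC(=O)CH3: an acyloxy group → ester).
ketone: absent. In CH(OCOCH3), the C=O is bonded to an –O–C group, which defines an ester, not a ketone. In CH2CONHCH2, the C=O is bonded to nitrogen, which defines an amide, not a ketone. In CH(COOH), the C=O bears an –OH, making it a carboxylic acid rather than a ketone. In CH(CHO), the carbonyl carbon carries an H, so it is an aldehyde, not a ketone. In CH(COCl), the C=O is bonded to a halogen, which defines an acyl halide, not a ketone.

ketone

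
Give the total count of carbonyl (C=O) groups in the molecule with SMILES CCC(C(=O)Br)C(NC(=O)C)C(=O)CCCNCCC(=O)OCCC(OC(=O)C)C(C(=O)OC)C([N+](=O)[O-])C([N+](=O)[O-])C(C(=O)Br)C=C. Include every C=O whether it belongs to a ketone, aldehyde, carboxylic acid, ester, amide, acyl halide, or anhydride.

CH(COBr): acyl halide, 1 C=O (running total 1).
CH(NHCOCH3): amide, 1 C=O (running total 2).
CO: ketone, 1 C=O (running total 3).
CH2COOCH2: ester, 1 C=O (running total 4).
CH(OCOCH3): ester, 1 C=O (running total 5).
CH(COOCH3): ester, 1 C=O (running total 6).
CH(COBr): acyl halide, 1 C=O (running total 7).

7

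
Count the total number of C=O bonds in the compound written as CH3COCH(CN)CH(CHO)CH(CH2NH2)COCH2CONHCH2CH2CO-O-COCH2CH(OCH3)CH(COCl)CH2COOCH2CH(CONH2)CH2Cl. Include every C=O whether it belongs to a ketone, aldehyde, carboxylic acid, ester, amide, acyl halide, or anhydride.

9

CO: ketone, 1 C=O (running total 1).
CH(CHO): aldehyde, 1 C=O (running total 2).
CO: ketone, 1 C=O (running total 3).
CH2CONHCH2: amide, 1 C=O (running total 4).
CH2CO-O-COCH2: anhydride, 2 C=O (running total 6).
CH(COCl): acyl halide, 1 C=O (running total 7).
CH2COOCH2: ester, 1 C=O (running total 8).
CH(CONH2): amide, 1 C=O (running total 9).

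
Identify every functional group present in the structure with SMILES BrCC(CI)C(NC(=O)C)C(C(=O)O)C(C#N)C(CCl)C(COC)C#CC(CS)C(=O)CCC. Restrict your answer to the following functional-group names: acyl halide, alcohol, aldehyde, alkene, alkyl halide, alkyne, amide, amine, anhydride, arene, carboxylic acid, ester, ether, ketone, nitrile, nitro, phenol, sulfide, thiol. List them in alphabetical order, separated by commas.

alkyl halide, alkyne, amide, carboxylic acid, ether, ketone, nitrile, thiol

halogen on an sp³ carbon → alkyl halide.
pendant –CH2X: halogen on sp³ carbon → alkyl halide.
pendant –NHC(=O)CH3: N bonded to a carbonyl → amide (not amine).
pendant –COOH: carbonyl C bonded to C and –OH → carboxylic acid.
pendant –C≡N: nitrile.
pendant –CH2X: halogen on sp³ carbon → alkyl halide.
pendant –CH2OCH3: C–O–C linkage → ether.
C≡C triple bond → alkyne.
pendant –CH2SH → thiol.
–C(=O)– with carbon on both sides → ketone.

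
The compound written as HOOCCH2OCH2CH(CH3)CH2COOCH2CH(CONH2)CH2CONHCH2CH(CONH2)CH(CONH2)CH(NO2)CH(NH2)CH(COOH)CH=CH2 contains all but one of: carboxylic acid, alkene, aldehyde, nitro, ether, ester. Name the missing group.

aldehyde

nitro: present (CH(NO2) — –NO2 on an sp³ carbon → nitro (the N=O is not a carbonyl)).
ester: present (CH2COOCH2 — –C(=O)–O–C with C on the carbonyl side → ester).
alkene: present (CH=CH2 — C=C double bond → alkene).
carboxylic acid: present (HOOC — –COOH: carbonyl C bonded to –OH and C → carboxylic acid (the –OH is not a separate alcohol)).
ether: present (CH2OCH2 — C–O–C with sp³ carbons on both sides and no adjacent C=O → ether).
aldehyde: absent. In each of HOOC and CH(COOH), the carbonyl carbon bears –OH, not –H, so it is a carboxylic acid.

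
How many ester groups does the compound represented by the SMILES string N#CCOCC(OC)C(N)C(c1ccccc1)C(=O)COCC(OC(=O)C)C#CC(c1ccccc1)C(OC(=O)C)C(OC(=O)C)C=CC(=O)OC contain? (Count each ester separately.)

Reading the structure from left to right:
  N≡C: N≡C–: carbon triple-bonded to nitrogen → nitrile.
  CH2OCH2: C–O–C with sp³ carbons on both sides and no adjacent C=O → ether.
  CH(OCH3): pendant –OCH3: C–O–C with sp³ C, no adjacent C=O → ether.
  CH(NH2): –NH2 on an sp³ carbon with no adjacent C=O → amine.
  CH(C6H5): pendant –C6H5: benzene ring → arene.
  CO: –C(=O)– with carbon on both sides → ketone.
  CH2OCH2: C–O–C with sp³ carbons on both sides and no adjacent C=O → ether.
  CH(OCOCH3): pendant –OC(=O)CH3: an acyloxy group → ester.
  C≡C: C≡C triple bond → alkyne.
  CH(C6H5): pendant –C6H5: benzene ring → arene.
  CH(OCOCH3): pendant –OC(=O)CH3: an acyloxy group → ester.
  CH(OCOCH3): pendant –OC(=O)CH3: an acyloxy group → ester.
  CH=CH: C=C double bond → alkene.
  COOCH3: –C(=O)OCH3: carbonyl C bonded to C and to –OCH3 → ester (not ketone + ether).
Ester appears at: CH(OCOCH3), CH(OCOCH3), CH(OCOCH3), COOCH3 → 4.

4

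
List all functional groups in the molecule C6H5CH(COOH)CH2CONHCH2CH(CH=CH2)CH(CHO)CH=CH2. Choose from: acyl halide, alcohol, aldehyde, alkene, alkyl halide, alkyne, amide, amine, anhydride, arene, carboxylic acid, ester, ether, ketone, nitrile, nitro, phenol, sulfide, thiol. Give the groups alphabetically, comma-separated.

C6H5– phenyl ring → arene.
pendant –COOH: carbonyl C bonded to C and –OH → carboxylic acid.
–C(=O)–N– linkage → amide (the N is not an amine).
pendant –CH=CH2: C=C double bond → alkene.
pendant –CHO: carbonyl C bonded to C and H → aldehyde.
C=C double bond → alkene.

aldehyde, alkene, amide, arene, carboxylic acid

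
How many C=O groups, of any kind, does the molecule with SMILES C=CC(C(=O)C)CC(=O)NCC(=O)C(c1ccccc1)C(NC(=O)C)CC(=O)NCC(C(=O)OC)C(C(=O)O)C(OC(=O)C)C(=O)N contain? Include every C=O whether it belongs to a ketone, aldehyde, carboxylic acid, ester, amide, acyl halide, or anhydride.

CH(COCH3): ketone, 1 C=O (running total 1).
CH2CONHCH2: amide, 1 C=O (running total 2).
CO: ketone, 1 C=O (running total 3).
CH(NHCOCH3): amide, 1 C=O (running total 4).
CH2CONHCH2: amide, 1 C=O (running total 5).
CH(COOCH3): ester, 1 C=O (running total 6).
CH(COOH): carboxylic acid, 1 C=O (running total 7).
CH(OCOCH3): ester, 1 C=O (running total 8).
CONH2: amide, 1 C=O (running total 9).

9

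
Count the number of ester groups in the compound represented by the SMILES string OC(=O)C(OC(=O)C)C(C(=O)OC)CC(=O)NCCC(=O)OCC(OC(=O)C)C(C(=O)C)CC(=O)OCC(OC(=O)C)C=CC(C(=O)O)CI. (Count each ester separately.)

6

–COOH: carbonyl C bonded to –OH and C → carboxylic acid (the –OH is not a separate alcohol).
pendant –OC(=O)CH3: an acyloxy group → ester.
pendant –COOCH3: carbonyl C bonded to C and –OCH3 → ester.
–C(=O)–N– linkage → amide (the N is not an amine).
–C(=O)–O–C with C on the carbonyl side → ester.
pendant –OC(=O)CH3: an acyloxy group → ester.
pendant –COCH3: carbonyl C bonded to two carbons → ketone.
–C(=O)–O–C with C on the carbonyl side → ester.
pendant –OC(=O)CH3: an acyloxy group → ester.
C=C double bond → alkene.
pendant –COOH: carbonyl C bonded to C and –OH → carboxylic acid.
halogen on an sp³ carbon → alkyl halide.
Ester appears at: CH(OCOCH3), CH(COOCH3), CH2COOCH2, CH(OCOCH3), CH2COOCH2, CH(OCOCH3) → 6.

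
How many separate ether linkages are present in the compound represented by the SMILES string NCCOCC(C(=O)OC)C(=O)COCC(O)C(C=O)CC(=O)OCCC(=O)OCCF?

–NH2 on an sp³ carbon with no adjacent C=O → amine.
C–O–C with sp³ carbons on both sides and no adjacent C=O → ether.
pendant –COOCH3: carbonyl C bonded to C and –OCH3 → ester.
–C(=O)– with carbon on both sides → ketone.
C–O–C with sp³ carbons on both sides and no adjacent C=O → ether.
–OH on an sp³ carbon → alcohol (secondary).
pendant –CHO: carbonyl C bonded to C and H → aldehyde.
–C(=O)–O–C with C on the carbonyl side → ester.
–C(=O)–O–C with C on the carbonyl side → ester.
halogen on an sp³ carbon → alkyl halide.
Ether appears at: CH2OCH2, CH2OCH2 → 2.

2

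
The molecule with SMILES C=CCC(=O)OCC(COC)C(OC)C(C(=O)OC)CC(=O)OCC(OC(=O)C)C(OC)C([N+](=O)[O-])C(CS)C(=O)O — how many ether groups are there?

Reading the structure from left to right:
  CH2=CH: C=C double bond → alkene.
  CH2COOCH2: –C(=O)–O–C with C on the carbonyl side → ester.
  CH(CH2OCH3): pendant –CH2OCH3: C–O–C linkage → ether.
  CH(OCH3): pendant –OCH3: C–O–C with sp³ C, no adjacent C=O → ether.
  CH(COOCH3): pendant –COOCH3: carbonyl C bonded to C and –OCH3 → ester.
  CH2COOCH2: –C(=O)–O–C with C on the carbonyl side → ester.
  CH(OCOCH3): pendant –OC(=O)CH3: an acyloxy group → ester.
  CH(OCH3): pendant –OCH3: C–O–C with sp³ C, no adjacent C=O → ether.
  CH(NO2): –NO2 on an sp³ carbon → nitro (the N=O is not a carbonyl).
  CH(CH2SH): pendant –CH2SH → thiol.
  COOH: –COOH: carbonyl C bonded to –OH and C → carboxylic acid (the –OH is not a separate alcohol).
Ether appears at: CH(CH2OCH3), CH(OCH3), CH(OCH3) → 3.

3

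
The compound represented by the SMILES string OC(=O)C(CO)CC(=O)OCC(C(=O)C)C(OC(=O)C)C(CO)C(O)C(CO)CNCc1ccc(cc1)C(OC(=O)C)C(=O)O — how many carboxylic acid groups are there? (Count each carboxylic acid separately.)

–COOH: carbonyl C bonded to –OH and C → carboxylic acid (the –OH is not a separate alcohol).
pendant –CH2OH on an sp³ backbone C → alcohol.
–C(=O)–O–C with C on the carbonyl side → ester.
pendant –COCH3: carbonyl C bonded to two carbons → ketone.
pendant –OC(=O)CH3: an acyloxy group → ester.
pendant –CH2OH on an sp³ backbone C → alcohol.
–OH on an sp³ carbon → alcohol (secondary).
pendant –CH2OH on an sp³ backbone C → alcohol.
C–N–C with sp³ carbons and no adjacent C=O → amine (secondary).
para-disubstituted benzene ring → arene.
pendant –OC(=O)CH3: an acyloxy group → ester.
–COOH: carbonyl C bonded to –OH and C → carboxylic acid (the –OH is not a separate alcohol).
Carboxylic acid appears at: HOOC, COOH → 2.

2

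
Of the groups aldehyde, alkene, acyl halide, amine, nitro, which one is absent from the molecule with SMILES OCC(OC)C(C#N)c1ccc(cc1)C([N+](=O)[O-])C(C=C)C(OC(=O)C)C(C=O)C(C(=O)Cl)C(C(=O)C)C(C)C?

amine

alkene: present (CH(CH=CH2) — pendant –CH=CH2: C=C double bond → alkene).
aldehyde: present (CH(CHO) — pendant –CHO: carbonyl C bonded to C and H → aldehyde).
acyl halide: present (CH(COCl) — pendant –C(=O)X: carbonyl C bonded to C and halogen → acyl halide).
nitro: present (CH(NO2) — –NO2 on an sp³ carbon → nitro (the N=O is not a carbonyl)).
amine: no segment matches this pattern.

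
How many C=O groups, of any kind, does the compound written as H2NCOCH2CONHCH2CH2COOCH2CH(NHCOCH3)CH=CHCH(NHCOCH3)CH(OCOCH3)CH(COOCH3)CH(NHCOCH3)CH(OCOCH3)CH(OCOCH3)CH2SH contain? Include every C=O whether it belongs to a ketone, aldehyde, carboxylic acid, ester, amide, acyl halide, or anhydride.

10

H2NCO: amide, 1 C=O (running total 1).
CH2CONHCH2: amide, 1 C=O (running total 2).
CH2COOCH2: ester, 1 C=O (running total 3).
CH(NHCOCH3): amide, 1 C=O (running total 4).
CH(NHCOCH3): amide, 1 C=O (running total 5).
CH(OCOCH3): ester, 1 C=O (running total 6).
CH(COOCH3): ester, 1 C=O (running total 7).
CH(NHCOCH3): amide, 1 C=O (running total 8).
CH(OCOCH3): ester, 1 C=O (running total 9).
CH(OCOCH3): ester, 1 C=O (running total 10).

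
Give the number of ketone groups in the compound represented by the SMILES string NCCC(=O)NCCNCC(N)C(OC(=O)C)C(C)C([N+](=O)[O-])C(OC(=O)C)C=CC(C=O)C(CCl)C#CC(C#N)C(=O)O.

0

Reading the structure from left to right:
  H2NCH2: –NH2 on an sp³ carbon with no adjacent C=O → amine.
  CH2CONHCH2: –C(=O)–N– linkage → amide (the N is not an amine).
  CH2NHCH2: C–N–C with sp³ carbons and no adjacent C=O → amine (secondary).
  CH(NH2): –NH2 on an sp³ carbon with no adjacent C=O → amine.
  CH(OCOCH3): pendant –OC(=O)CH3: an acyloxy group → ester.
  CH(NO2): –NO2 on an sp³ carbon → nitro (the N=O is not a carbonyl).
  CH(OCOCH3): pendant –OC(=O)CH3: an acyloxy group → ester.
  CH=CH: C=C double bond → alkene.
  CH(CHO): pendant –CHO: carbonyl C bonded to C and H → aldehyde.
  CH(CH2Cl): pendant –CH2X: halogen on sp³ carbon → alkyl halide.
  C≡C: C≡C triple bond → alkyne.
  CH(CN): pendant –C≡N: nitrile.
  COOH: –COOH: carbonyl C bonded to –OH and C → carboxylic acid (the –OH is not a separate alcohol).
No segment is a ketone: CH2CONHCH2 is amide, not ketone; CH(OCOCH3) is ester, not ketone; CH(OCOCH3) is ester, not ketone. → 0.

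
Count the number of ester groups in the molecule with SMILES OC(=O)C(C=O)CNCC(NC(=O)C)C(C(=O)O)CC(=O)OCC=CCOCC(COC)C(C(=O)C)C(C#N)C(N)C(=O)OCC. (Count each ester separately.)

2

Working along the chain:
  HOOC: –COOH: carbonyl C bonded to –OH and C → carboxylic acid (the –OH is not a separate alcohol).
  CH(CHO): pendant –CHO: carbonyl C bonded to C and H → aldehyde.
  CH2NHCH2: C–N–C with sp³ carbons and no adjacent C=O → amine (secondary).
  CH(NHCOCH3): pendant –NHC(=O)CH3: N bonded to a carbonyl → amide (not amine).
  CH(COOH): pendant –COOH: carbonyl C bonded to C and –OH → carboxylic acid.
  CH2COOCH2: –C(=O)–O–C with C on the carbonyl side → ester.
  CH=CH: C=C double bond → alkene.
  CH2OCH2: C–O–C with sp³ carbons on both sides and no adjacent C=O → ether.
  CH(CH2OCH3): pendant –CH2OCH3: C–O–C linkage → ether.
  CH(COCH3): pendant –COCH3: carbonyl C bonded to two carbons → ketone.
  CH(CN): pendant –C≡N: nitrile.
  CH(NH2): –NH2 on an sp³ carbon with no adjacent C=O → amine.
  COOCH2CH3: –C(=O)OCH2CH3: carbonyl C bonded to C and to –OEt → ester.
Ester appears at: CH2COOCH2, COOCH2CH3 → 2.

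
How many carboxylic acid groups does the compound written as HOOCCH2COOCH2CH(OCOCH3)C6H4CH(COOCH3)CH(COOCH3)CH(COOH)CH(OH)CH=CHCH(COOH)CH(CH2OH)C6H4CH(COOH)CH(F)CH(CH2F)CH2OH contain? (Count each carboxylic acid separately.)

4

Working along the chain:
  HOOC: –COOH: carbonyl C bonded to –OH and C → carboxylic acid (the –OH is not a separate alcohol).
  CH2COOCH2: –C(=O)–O–C with C on the carbonyl side → ester.
  CH(OCOCH3): pendant –OC(=O)CH3: an acyloxy group → ester.
  C6H4: para-disubstituted benzene ring → arene.
  CH(COOCH3): pendant –COOCH3: carbonyl C bonded to C and –OCH3 → ester.
  CH(COOCH3): pendant –COOCH3: carbonyl C bonded to C and –OCH3 → ester.
  CH(COOH): pendant –COOH: carbonyl C bonded to C and –OH → carboxylic acid.
  CH(OH): –OH on an sp³ carbon → alcohol (secondary).
  CH=CH: C=C double bond → alkene.
  CH(COOH): pendant –COOH: carbonyl C bonded to C and –OH → carboxylic acid.
  CH(CH2OH): pendant –CH2OH on an sp³ backbone C → alcohol.
  C6H4: para-disubstituted benzene ring → arene.
  CH(COOH): pendant –COOH: carbonyl C bonded to C and –OH → carboxylic acid.
  CH(F): halogen on an sp³ carbon → alkyl halide.
  CH(CH2F): pendant –CH2X: halogen on sp³ carbon → alkyl halide.
  CH2OH: –OH on an sp³ carbon → alcohol.
Carboxylic acid appears at: HOOC, CH(COOH), CH(COOH), CH(COOH) → 4.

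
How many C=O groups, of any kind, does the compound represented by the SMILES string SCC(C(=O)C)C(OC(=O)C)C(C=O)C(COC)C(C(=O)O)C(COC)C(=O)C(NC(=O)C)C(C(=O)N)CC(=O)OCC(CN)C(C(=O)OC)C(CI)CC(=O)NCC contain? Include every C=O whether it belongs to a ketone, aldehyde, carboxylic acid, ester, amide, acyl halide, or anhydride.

CH(COCH3): ketone, 1 C=O (running total 1).
CH(OCOCH3): ester, 1 C=O (running total 2).
CH(CHO): aldehyde, 1 C=O (running total 3).
CH(COOH): carboxylic acid, 1 C=O (running total 4).
CO: ketone, 1 C=O (running total 5).
CH(NHCOCH3): amide, 1 C=O (running total 6).
CH(CONH2): amide, 1 C=O (running total 7).
CH2COOCH2: ester, 1 C=O (running total 8).
CH(COOCH3): ester, 1 C=O (running total 9).
CH2CONHCH2: amide, 1 C=O (running total 10).

10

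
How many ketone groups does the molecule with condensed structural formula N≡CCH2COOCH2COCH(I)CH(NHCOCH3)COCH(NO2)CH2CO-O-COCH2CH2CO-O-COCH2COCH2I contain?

3

Working along the chain:
  N≡C: N≡C–: carbon triple-bonded to nitrogen → nitrile.
  CH2COOCH2: –C(=O)–O–C with C on the carbonyl side → ester.
  CO: –C(=O)– with carbon on both sides → ketone.
  CH(I): halogen on an sp³ carbon → alkyl halide.
  CH(NHCOCH3): pendant –NHC(=O)CH3: N bonded to a carbonyl → amide (not amine).
  CO: –C(=O)– with carbon on both sides → ketone.
  CH(NO2): –NO2 on an sp³ carbon → nitro (the N=O is not a carbonyl).
  CH2CO-O-COCH2: two acyl groups sharing one oxygen, –C(=O)–O–C(=O)– → anhydride.
  CH2CO-O-COCH2: two acyl groups sharing one oxygen, –C(=O)–O–C(=O)– → anhydride.
  CO: –C(=O)– with carbon on both sides → ketone.
  CH2I: halogen on an sp³ carbon → alkyl halide.
Ketone appears at: CO, CO, CO → 3.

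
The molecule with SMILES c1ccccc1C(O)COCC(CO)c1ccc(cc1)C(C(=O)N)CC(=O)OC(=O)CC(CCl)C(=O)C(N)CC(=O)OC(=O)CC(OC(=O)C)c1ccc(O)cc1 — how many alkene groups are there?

Working along the chain:
  C6H5: C6H5– phenyl ring → arene.
  CH(OH): –OH on an sp³ carbon → alcohol (secondary).
  CH2OCH2: C–O–C with sp³ carbons on both sides and no adjacent C=O → ether.
  CH(CH2OH): pendant –CH2OH on an sp³ backbone C → alcohol.
  C6H4: para-disubstituted benzene ring → arene.
  CH(CONH2): pendant –CONH2: carbonyl C bonded to C and N → amide.
  CH2CO-O-COCH2: two acyl groups sharing one oxygen, –C(=O)–O–C(=O)– → anhydride.
  CH(CH2Cl): pendant –CH2X: halogen on sp³ carbon → alkyl halide.
  CO: –C(=O)– with carbon on both sides → ketone.
  CH(NH2): –NH2 on an sp³ carbon with no adjacent C=O → amine.
  CH2CO-O-COCH2: two acyl groups sharing one oxygen, –C(=O)–O–C(=O)– → anhydride.
  CH(OCOCH3): pendant –OC(=O)CH3: an acyloxy group → ester.
  C6H4OH: –OH attached directly to an aromatic ring → phenol (not alcohol); the ring itself is an arene.
No segment is a alkene: C6H5 is arene, not alkene; C6H4 is arene, not alkene; C6H4OH is arene/phenol, not alkene. → 0.

0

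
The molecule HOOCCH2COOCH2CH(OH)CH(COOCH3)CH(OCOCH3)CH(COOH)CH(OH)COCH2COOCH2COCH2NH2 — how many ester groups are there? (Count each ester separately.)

4

Reading the structure from left to right:
  HOOC: –COOH: carbonyl C bonded to –OH and C → carboxylic acid (the –OH is not a separate alcohol).
  CH2COOCH2: –C(=O)–O–C with C on the carbonyl side → ester.
  CH(OH): –OH on an sp³ carbon → alcohol (secondary).
  CH(COOCH3): pendant –COOCH3: carbonyl C bonded to C and –OCH3 → ester.
  CH(OCOCH3): pendant –OC(=O)CH3: an acyloxy group → ester.
  CH(COOH): pendant –COOH: carbonyl C bonded to C and –OH → carboxylic acid.
  CH(OH): –OH on an sp³ carbon → alcohol (secondary).
  CO: –C(=O)– with carbon on both sides → ketone.
  CH2COOCH2: –C(=O)–O–C with C on the carbonyl side → ester.
  CO: –C(=O)– with carbon on both sides → ketone.
  CH2NH2: –NH2 on an sp³ carbon with no adjacent C=O → amine.
Ester appears at: CH2COOCH2, CH(COOCH3), CH(OCOCH3), CH2COOCH2 → 4.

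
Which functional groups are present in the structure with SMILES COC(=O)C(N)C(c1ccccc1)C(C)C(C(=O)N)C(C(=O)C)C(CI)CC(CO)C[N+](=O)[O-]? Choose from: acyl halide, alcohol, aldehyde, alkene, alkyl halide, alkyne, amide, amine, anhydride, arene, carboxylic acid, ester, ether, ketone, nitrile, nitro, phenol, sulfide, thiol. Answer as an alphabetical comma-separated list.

alcohol, alkyl halide, amide, amine, arene, ester, ketone, nitro

Taking each segment in turn:
  CH3OOC: CH3O–C(=O)–: carbonyl C bonded to C and to –OCH3 → ester (not ketone + ether).
  CH(NH2): –NH2 on an sp³ carbon with no adjacent C=O → amine.
  CH(C6H5): pendant –C6H5: benzene ring → arene.
  CH(CONH2): pendant –CONH2: carbonyl C bonded to C and N → amide.
  CH(COCH3): pendant –COCH3: carbonyl C bonded to two carbons → ketone.
  CH(CH2I): pendant –CH2X: halogen on sp³ carbon → alkyl halide.
  CH(CH2OH): pendant –CH2OH on an sp³ backbone C → alcohol.
  CH2NO2: –NO2 on carbon → nitro group.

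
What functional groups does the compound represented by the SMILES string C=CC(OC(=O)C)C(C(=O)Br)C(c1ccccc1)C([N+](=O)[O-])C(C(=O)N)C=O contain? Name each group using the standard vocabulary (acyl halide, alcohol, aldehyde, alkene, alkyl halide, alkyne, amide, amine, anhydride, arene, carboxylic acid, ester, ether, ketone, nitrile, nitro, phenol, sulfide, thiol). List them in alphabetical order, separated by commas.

Reading the structure from left to right:
  CH2=CH: C=C double bond → alkene.
  CH(OCOCH3): pendant –OC(=O)CH3: an acyloxy group → ester.
  CH(COBr): pendant –C(=O)X: carbonyl C bonded to C and halogen → acyl halide.
  CH(C6H5): pendant –C6H5: benzene ring → arene.
  CH(NO2): –NO2 on an sp³ carbon → nitro (the N=O is not a carbonyl).
  CH(CONH2): pendant –CONH2: carbonyl C bonded to C and N → amide.
  CHO: terminal –CHO: carbonyl C bonded to H and C → aldehyde.

acyl halide, aldehyde, alkene, amide, arene, ester, nitro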